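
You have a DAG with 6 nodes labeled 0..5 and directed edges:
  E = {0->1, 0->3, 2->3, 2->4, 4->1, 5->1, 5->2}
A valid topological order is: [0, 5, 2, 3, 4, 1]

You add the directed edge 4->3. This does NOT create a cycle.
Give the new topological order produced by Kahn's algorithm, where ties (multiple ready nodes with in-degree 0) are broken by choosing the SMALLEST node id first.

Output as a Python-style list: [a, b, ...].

Answer: [0, 5, 2, 4, 1, 3]

Derivation:
Old toposort: [0, 5, 2, 3, 4, 1]
Added edge: 4->3
Position of 4 (4) > position of 3 (3). Must reorder: 4 must now come before 3.
Run Kahn's algorithm (break ties by smallest node id):
  initial in-degrees: [0, 3, 1, 3, 1, 0]
  ready (indeg=0): [0, 5]
  pop 0: indeg[1]->2; indeg[3]->2 | ready=[5] | order so far=[0]
  pop 5: indeg[1]->1; indeg[2]->0 | ready=[2] | order so far=[0, 5]
  pop 2: indeg[3]->1; indeg[4]->0 | ready=[4] | order so far=[0, 5, 2]
  pop 4: indeg[1]->0; indeg[3]->0 | ready=[1, 3] | order so far=[0, 5, 2, 4]
  pop 1: no out-edges | ready=[3] | order so far=[0, 5, 2, 4, 1]
  pop 3: no out-edges | ready=[] | order so far=[0, 5, 2, 4, 1, 3]
  Result: [0, 5, 2, 4, 1, 3]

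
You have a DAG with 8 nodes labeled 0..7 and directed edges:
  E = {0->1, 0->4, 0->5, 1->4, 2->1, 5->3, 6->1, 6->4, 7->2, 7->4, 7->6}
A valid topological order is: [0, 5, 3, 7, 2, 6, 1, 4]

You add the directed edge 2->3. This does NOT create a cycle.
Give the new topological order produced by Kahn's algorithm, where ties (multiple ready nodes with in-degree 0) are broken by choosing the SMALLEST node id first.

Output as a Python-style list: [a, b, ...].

Old toposort: [0, 5, 3, 7, 2, 6, 1, 4]
Added edge: 2->3
Position of 2 (4) > position of 3 (2). Must reorder: 2 must now come before 3.
Run Kahn's algorithm (break ties by smallest node id):
  initial in-degrees: [0, 3, 1, 2, 4, 1, 1, 0]
  ready (indeg=0): [0, 7]
  pop 0: indeg[1]->2; indeg[4]->3; indeg[5]->0 | ready=[5, 7] | order so far=[0]
  pop 5: indeg[3]->1 | ready=[7] | order so far=[0, 5]
  pop 7: indeg[2]->0; indeg[4]->2; indeg[6]->0 | ready=[2, 6] | order so far=[0, 5, 7]
  pop 2: indeg[1]->1; indeg[3]->0 | ready=[3, 6] | order so far=[0, 5, 7, 2]
  pop 3: no out-edges | ready=[6] | order so far=[0, 5, 7, 2, 3]
  pop 6: indeg[1]->0; indeg[4]->1 | ready=[1] | order so far=[0, 5, 7, 2, 3, 6]
  pop 1: indeg[4]->0 | ready=[4] | order so far=[0, 5, 7, 2, 3, 6, 1]
  pop 4: no out-edges | ready=[] | order so far=[0, 5, 7, 2, 3, 6, 1, 4]
  Result: [0, 5, 7, 2, 3, 6, 1, 4]

Answer: [0, 5, 7, 2, 3, 6, 1, 4]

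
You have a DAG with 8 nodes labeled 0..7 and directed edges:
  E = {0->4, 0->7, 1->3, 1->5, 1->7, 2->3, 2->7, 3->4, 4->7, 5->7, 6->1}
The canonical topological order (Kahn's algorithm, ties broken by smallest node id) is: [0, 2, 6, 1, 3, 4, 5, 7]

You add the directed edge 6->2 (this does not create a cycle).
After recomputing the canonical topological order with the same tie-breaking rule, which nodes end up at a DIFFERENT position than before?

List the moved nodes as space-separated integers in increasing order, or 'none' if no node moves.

Old toposort: [0, 2, 6, 1, 3, 4, 5, 7]
Added edge 6->2
Recompute Kahn (smallest-id tiebreak):
  initial in-degrees: [0, 1, 1, 2, 2, 1, 0, 5]
  ready (indeg=0): [0, 6]
  pop 0: indeg[4]->1; indeg[7]->4 | ready=[6] | order so far=[0]
  pop 6: indeg[1]->0; indeg[2]->0 | ready=[1, 2] | order so far=[0, 6]
  pop 1: indeg[3]->1; indeg[5]->0; indeg[7]->3 | ready=[2, 5] | order so far=[0, 6, 1]
  pop 2: indeg[3]->0; indeg[7]->2 | ready=[3, 5] | order so far=[0, 6, 1, 2]
  pop 3: indeg[4]->0 | ready=[4, 5] | order so far=[0, 6, 1, 2, 3]
  pop 4: indeg[7]->1 | ready=[5] | order so far=[0, 6, 1, 2, 3, 4]
  pop 5: indeg[7]->0 | ready=[7] | order so far=[0, 6, 1, 2, 3, 4, 5]
  pop 7: no out-edges | ready=[] | order so far=[0, 6, 1, 2, 3, 4, 5, 7]
New canonical toposort: [0, 6, 1, 2, 3, 4, 5, 7]
Compare positions:
  Node 0: index 0 -> 0 (same)
  Node 1: index 3 -> 2 (moved)
  Node 2: index 1 -> 3 (moved)
  Node 3: index 4 -> 4 (same)
  Node 4: index 5 -> 5 (same)
  Node 5: index 6 -> 6 (same)
  Node 6: index 2 -> 1 (moved)
  Node 7: index 7 -> 7 (same)
Nodes that changed position: 1 2 6

Answer: 1 2 6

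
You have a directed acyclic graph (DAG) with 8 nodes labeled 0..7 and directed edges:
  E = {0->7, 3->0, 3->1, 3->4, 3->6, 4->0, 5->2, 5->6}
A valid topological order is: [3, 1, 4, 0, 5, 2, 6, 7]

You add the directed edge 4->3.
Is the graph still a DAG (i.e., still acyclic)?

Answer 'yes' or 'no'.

Answer: no

Derivation:
Given toposort: [3, 1, 4, 0, 5, 2, 6, 7]
Position of 4: index 2; position of 3: index 0
New edge 4->3: backward (u after v in old order)
Backward edge: old toposort is now invalid. Check if this creates a cycle.
Does 3 already reach 4? Reachable from 3: [0, 1, 3, 4, 6, 7]. YES -> cycle!
Still a DAG? no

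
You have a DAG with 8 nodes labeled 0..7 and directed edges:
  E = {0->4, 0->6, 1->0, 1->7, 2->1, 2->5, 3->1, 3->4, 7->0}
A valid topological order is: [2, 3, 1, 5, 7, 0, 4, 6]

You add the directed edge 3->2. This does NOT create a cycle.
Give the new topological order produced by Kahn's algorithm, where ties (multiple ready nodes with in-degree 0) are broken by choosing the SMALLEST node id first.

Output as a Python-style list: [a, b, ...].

Answer: [3, 2, 1, 5, 7, 0, 4, 6]

Derivation:
Old toposort: [2, 3, 1, 5, 7, 0, 4, 6]
Added edge: 3->2
Position of 3 (1) > position of 2 (0). Must reorder: 3 must now come before 2.
Run Kahn's algorithm (break ties by smallest node id):
  initial in-degrees: [2, 2, 1, 0, 2, 1, 1, 1]
  ready (indeg=0): [3]
  pop 3: indeg[1]->1; indeg[2]->0; indeg[4]->1 | ready=[2] | order so far=[3]
  pop 2: indeg[1]->0; indeg[5]->0 | ready=[1, 5] | order so far=[3, 2]
  pop 1: indeg[0]->1; indeg[7]->0 | ready=[5, 7] | order so far=[3, 2, 1]
  pop 5: no out-edges | ready=[7] | order so far=[3, 2, 1, 5]
  pop 7: indeg[0]->0 | ready=[0] | order so far=[3, 2, 1, 5, 7]
  pop 0: indeg[4]->0; indeg[6]->0 | ready=[4, 6] | order so far=[3, 2, 1, 5, 7, 0]
  pop 4: no out-edges | ready=[6] | order so far=[3, 2, 1, 5, 7, 0, 4]
  pop 6: no out-edges | ready=[] | order so far=[3, 2, 1, 5, 7, 0, 4, 6]
  Result: [3, 2, 1, 5, 7, 0, 4, 6]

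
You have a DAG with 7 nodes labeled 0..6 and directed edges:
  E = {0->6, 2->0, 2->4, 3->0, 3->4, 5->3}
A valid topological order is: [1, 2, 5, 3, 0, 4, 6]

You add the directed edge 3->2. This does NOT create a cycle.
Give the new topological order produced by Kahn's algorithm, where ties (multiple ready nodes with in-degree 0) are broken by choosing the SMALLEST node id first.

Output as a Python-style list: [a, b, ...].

Answer: [1, 5, 3, 2, 0, 4, 6]

Derivation:
Old toposort: [1, 2, 5, 3, 0, 4, 6]
Added edge: 3->2
Position of 3 (3) > position of 2 (1). Must reorder: 3 must now come before 2.
Run Kahn's algorithm (break ties by smallest node id):
  initial in-degrees: [2, 0, 1, 1, 2, 0, 1]
  ready (indeg=0): [1, 5]
  pop 1: no out-edges | ready=[5] | order so far=[1]
  pop 5: indeg[3]->0 | ready=[3] | order so far=[1, 5]
  pop 3: indeg[0]->1; indeg[2]->0; indeg[4]->1 | ready=[2] | order so far=[1, 5, 3]
  pop 2: indeg[0]->0; indeg[4]->0 | ready=[0, 4] | order so far=[1, 5, 3, 2]
  pop 0: indeg[6]->0 | ready=[4, 6] | order so far=[1, 5, 3, 2, 0]
  pop 4: no out-edges | ready=[6] | order so far=[1, 5, 3, 2, 0, 4]
  pop 6: no out-edges | ready=[] | order so far=[1, 5, 3, 2, 0, 4, 6]
  Result: [1, 5, 3, 2, 0, 4, 6]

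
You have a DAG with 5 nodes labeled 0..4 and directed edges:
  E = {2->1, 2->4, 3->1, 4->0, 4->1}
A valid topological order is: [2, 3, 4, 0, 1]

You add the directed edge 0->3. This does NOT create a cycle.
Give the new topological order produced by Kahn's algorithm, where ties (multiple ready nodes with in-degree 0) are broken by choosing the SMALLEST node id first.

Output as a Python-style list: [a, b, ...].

Answer: [2, 4, 0, 3, 1]

Derivation:
Old toposort: [2, 3, 4, 0, 1]
Added edge: 0->3
Position of 0 (3) > position of 3 (1). Must reorder: 0 must now come before 3.
Run Kahn's algorithm (break ties by smallest node id):
  initial in-degrees: [1, 3, 0, 1, 1]
  ready (indeg=0): [2]
  pop 2: indeg[1]->2; indeg[4]->0 | ready=[4] | order so far=[2]
  pop 4: indeg[0]->0; indeg[1]->1 | ready=[0] | order so far=[2, 4]
  pop 0: indeg[3]->0 | ready=[3] | order so far=[2, 4, 0]
  pop 3: indeg[1]->0 | ready=[1] | order so far=[2, 4, 0, 3]
  pop 1: no out-edges | ready=[] | order so far=[2, 4, 0, 3, 1]
  Result: [2, 4, 0, 3, 1]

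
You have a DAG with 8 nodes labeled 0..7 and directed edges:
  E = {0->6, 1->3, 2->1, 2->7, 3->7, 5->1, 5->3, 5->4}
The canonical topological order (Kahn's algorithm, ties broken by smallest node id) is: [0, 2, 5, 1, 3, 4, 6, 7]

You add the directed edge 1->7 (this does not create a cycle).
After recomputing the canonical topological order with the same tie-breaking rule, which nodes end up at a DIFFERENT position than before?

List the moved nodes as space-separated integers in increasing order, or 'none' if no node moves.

Old toposort: [0, 2, 5, 1, 3, 4, 6, 7]
Added edge 1->7
Recompute Kahn (smallest-id tiebreak):
  initial in-degrees: [0, 2, 0, 2, 1, 0, 1, 3]
  ready (indeg=0): [0, 2, 5]
  pop 0: indeg[6]->0 | ready=[2, 5, 6] | order so far=[0]
  pop 2: indeg[1]->1; indeg[7]->2 | ready=[5, 6] | order so far=[0, 2]
  pop 5: indeg[1]->0; indeg[3]->1; indeg[4]->0 | ready=[1, 4, 6] | order so far=[0, 2, 5]
  pop 1: indeg[3]->0; indeg[7]->1 | ready=[3, 4, 6] | order so far=[0, 2, 5, 1]
  pop 3: indeg[7]->0 | ready=[4, 6, 7] | order so far=[0, 2, 5, 1, 3]
  pop 4: no out-edges | ready=[6, 7] | order so far=[0, 2, 5, 1, 3, 4]
  pop 6: no out-edges | ready=[7] | order so far=[0, 2, 5, 1, 3, 4, 6]
  pop 7: no out-edges | ready=[] | order so far=[0, 2, 5, 1, 3, 4, 6, 7]
New canonical toposort: [0, 2, 5, 1, 3, 4, 6, 7]
Compare positions:
  Node 0: index 0 -> 0 (same)
  Node 1: index 3 -> 3 (same)
  Node 2: index 1 -> 1 (same)
  Node 3: index 4 -> 4 (same)
  Node 4: index 5 -> 5 (same)
  Node 5: index 2 -> 2 (same)
  Node 6: index 6 -> 6 (same)
  Node 7: index 7 -> 7 (same)
Nodes that changed position: none

Answer: none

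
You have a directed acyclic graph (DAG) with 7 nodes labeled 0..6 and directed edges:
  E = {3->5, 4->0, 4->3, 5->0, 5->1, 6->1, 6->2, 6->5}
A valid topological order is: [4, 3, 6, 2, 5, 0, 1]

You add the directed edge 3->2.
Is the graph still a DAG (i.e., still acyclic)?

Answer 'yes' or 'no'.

Answer: yes

Derivation:
Given toposort: [4, 3, 6, 2, 5, 0, 1]
Position of 3: index 1; position of 2: index 3
New edge 3->2: forward
Forward edge: respects the existing order. Still a DAG, same toposort still valid.
Still a DAG? yes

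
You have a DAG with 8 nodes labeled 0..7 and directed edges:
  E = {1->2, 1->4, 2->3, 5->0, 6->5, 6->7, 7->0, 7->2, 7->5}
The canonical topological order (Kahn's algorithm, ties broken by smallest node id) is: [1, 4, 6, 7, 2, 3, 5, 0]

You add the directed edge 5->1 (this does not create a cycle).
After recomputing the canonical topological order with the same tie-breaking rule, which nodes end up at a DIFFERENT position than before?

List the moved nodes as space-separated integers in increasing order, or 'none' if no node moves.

Old toposort: [1, 4, 6, 7, 2, 3, 5, 0]
Added edge 5->1
Recompute Kahn (smallest-id tiebreak):
  initial in-degrees: [2, 1, 2, 1, 1, 2, 0, 1]
  ready (indeg=0): [6]
  pop 6: indeg[5]->1; indeg[7]->0 | ready=[7] | order so far=[6]
  pop 7: indeg[0]->1; indeg[2]->1; indeg[5]->0 | ready=[5] | order so far=[6, 7]
  pop 5: indeg[0]->0; indeg[1]->0 | ready=[0, 1] | order so far=[6, 7, 5]
  pop 0: no out-edges | ready=[1] | order so far=[6, 7, 5, 0]
  pop 1: indeg[2]->0; indeg[4]->0 | ready=[2, 4] | order so far=[6, 7, 5, 0, 1]
  pop 2: indeg[3]->0 | ready=[3, 4] | order so far=[6, 7, 5, 0, 1, 2]
  pop 3: no out-edges | ready=[4] | order so far=[6, 7, 5, 0, 1, 2, 3]
  pop 4: no out-edges | ready=[] | order so far=[6, 7, 5, 0, 1, 2, 3, 4]
New canonical toposort: [6, 7, 5, 0, 1, 2, 3, 4]
Compare positions:
  Node 0: index 7 -> 3 (moved)
  Node 1: index 0 -> 4 (moved)
  Node 2: index 4 -> 5 (moved)
  Node 3: index 5 -> 6 (moved)
  Node 4: index 1 -> 7 (moved)
  Node 5: index 6 -> 2 (moved)
  Node 6: index 2 -> 0 (moved)
  Node 7: index 3 -> 1 (moved)
Nodes that changed position: 0 1 2 3 4 5 6 7

Answer: 0 1 2 3 4 5 6 7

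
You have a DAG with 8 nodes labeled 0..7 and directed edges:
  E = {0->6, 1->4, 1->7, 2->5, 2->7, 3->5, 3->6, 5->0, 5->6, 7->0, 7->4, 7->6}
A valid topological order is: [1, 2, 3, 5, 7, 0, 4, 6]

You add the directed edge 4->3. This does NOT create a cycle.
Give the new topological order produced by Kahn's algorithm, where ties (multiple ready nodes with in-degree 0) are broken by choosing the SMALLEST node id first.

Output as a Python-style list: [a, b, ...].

Old toposort: [1, 2, 3, 5, 7, 0, 4, 6]
Added edge: 4->3
Position of 4 (6) > position of 3 (2). Must reorder: 4 must now come before 3.
Run Kahn's algorithm (break ties by smallest node id):
  initial in-degrees: [2, 0, 0, 1, 2, 2, 4, 2]
  ready (indeg=0): [1, 2]
  pop 1: indeg[4]->1; indeg[7]->1 | ready=[2] | order so far=[1]
  pop 2: indeg[5]->1; indeg[7]->0 | ready=[7] | order so far=[1, 2]
  pop 7: indeg[0]->1; indeg[4]->0; indeg[6]->3 | ready=[4] | order so far=[1, 2, 7]
  pop 4: indeg[3]->0 | ready=[3] | order so far=[1, 2, 7, 4]
  pop 3: indeg[5]->0; indeg[6]->2 | ready=[5] | order so far=[1, 2, 7, 4, 3]
  pop 5: indeg[0]->0; indeg[6]->1 | ready=[0] | order so far=[1, 2, 7, 4, 3, 5]
  pop 0: indeg[6]->0 | ready=[6] | order so far=[1, 2, 7, 4, 3, 5, 0]
  pop 6: no out-edges | ready=[] | order so far=[1, 2, 7, 4, 3, 5, 0, 6]
  Result: [1, 2, 7, 4, 3, 5, 0, 6]

Answer: [1, 2, 7, 4, 3, 5, 0, 6]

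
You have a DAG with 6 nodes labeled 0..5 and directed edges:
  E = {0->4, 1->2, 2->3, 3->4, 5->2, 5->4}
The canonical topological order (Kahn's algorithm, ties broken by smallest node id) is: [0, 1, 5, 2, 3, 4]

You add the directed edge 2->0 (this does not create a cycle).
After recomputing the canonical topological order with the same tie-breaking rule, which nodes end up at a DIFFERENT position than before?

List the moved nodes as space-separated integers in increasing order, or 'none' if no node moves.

Answer: 0 1 2 5

Derivation:
Old toposort: [0, 1, 5, 2, 3, 4]
Added edge 2->0
Recompute Kahn (smallest-id tiebreak):
  initial in-degrees: [1, 0, 2, 1, 3, 0]
  ready (indeg=0): [1, 5]
  pop 1: indeg[2]->1 | ready=[5] | order so far=[1]
  pop 5: indeg[2]->0; indeg[4]->2 | ready=[2] | order so far=[1, 5]
  pop 2: indeg[0]->0; indeg[3]->0 | ready=[0, 3] | order so far=[1, 5, 2]
  pop 0: indeg[4]->1 | ready=[3] | order so far=[1, 5, 2, 0]
  pop 3: indeg[4]->0 | ready=[4] | order so far=[1, 5, 2, 0, 3]
  pop 4: no out-edges | ready=[] | order so far=[1, 5, 2, 0, 3, 4]
New canonical toposort: [1, 5, 2, 0, 3, 4]
Compare positions:
  Node 0: index 0 -> 3 (moved)
  Node 1: index 1 -> 0 (moved)
  Node 2: index 3 -> 2 (moved)
  Node 3: index 4 -> 4 (same)
  Node 4: index 5 -> 5 (same)
  Node 5: index 2 -> 1 (moved)
Nodes that changed position: 0 1 2 5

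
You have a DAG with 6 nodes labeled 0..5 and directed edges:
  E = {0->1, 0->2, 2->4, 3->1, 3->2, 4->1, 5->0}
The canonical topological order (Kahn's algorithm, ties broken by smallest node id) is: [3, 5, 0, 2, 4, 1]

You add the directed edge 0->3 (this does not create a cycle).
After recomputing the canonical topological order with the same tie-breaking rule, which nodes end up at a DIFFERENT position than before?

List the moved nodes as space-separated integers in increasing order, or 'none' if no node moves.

Answer: 0 3 5

Derivation:
Old toposort: [3, 5, 0, 2, 4, 1]
Added edge 0->3
Recompute Kahn (smallest-id tiebreak):
  initial in-degrees: [1, 3, 2, 1, 1, 0]
  ready (indeg=0): [5]
  pop 5: indeg[0]->0 | ready=[0] | order so far=[5]
  pop 0: indeg[1]->2; indeg[2]->1; indeg[3]->0 | ready=[3] | order so far=[5, 0]
  pop 3: indeg[1]->1; indeg[2]->0 | ready=[2] | order so far=[5, 0, 3]
  pop 2: indeg[4]->0 | ready=[4] | order so far=[5, 0, 3, 2]
  pop 4: indeg[1]->0 | ready=[1] | order so far=[5, 0, 3, 2, 4]
  pop 1: no out-edges | ready=[] | order so far=[5, 0, 3, 2, 4, 1]
New canonical toposort: [5, 0, 3, 2, 4, 1]
Compare positions:
  Node 0: index 2 -> 1 (moved)
  Node 1: index 5 -> 5 (same)
  Node 2: index 3 -> 3 (same)
  Node 3: index 0 -> 2 (moved)
  Node 4: index 4 -> 4 (same)
  Node 5: index 1 -> 0 (moved)
Nodes that changed position: 0 3 5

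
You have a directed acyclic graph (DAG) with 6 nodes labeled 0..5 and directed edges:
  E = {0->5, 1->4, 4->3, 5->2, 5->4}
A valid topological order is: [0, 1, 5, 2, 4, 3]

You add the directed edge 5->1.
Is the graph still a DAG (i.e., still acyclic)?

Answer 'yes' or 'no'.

Given toposort: [0, 1, 5, 2, 4, 3]
Position of 5: index 2; position of 1: index 1
New edge 5->1: backward (u after v in old order)
Backward edge: old toposort is now invalid. Check if this creates a cycle.
Does 1 already reach 5? Reachable from 1: [1, 3, 4]. NO -> still a DAG (reorder needed).
Still a DAG? yes

Answer: yes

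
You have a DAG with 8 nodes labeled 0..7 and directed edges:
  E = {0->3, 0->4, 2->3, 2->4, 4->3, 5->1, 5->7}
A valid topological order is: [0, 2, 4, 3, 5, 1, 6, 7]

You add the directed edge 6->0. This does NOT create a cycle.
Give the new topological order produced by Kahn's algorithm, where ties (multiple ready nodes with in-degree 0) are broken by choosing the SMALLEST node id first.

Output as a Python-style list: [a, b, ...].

Answer: [2, 5, 1, 6, 0, 4, 3, 7]

Derivation:
Old toposort: [0, 2, 4, 3, 5, 1, 6, 7]
Added edge: 6->0
Position of 6 (6) > position of 0 (0). Must reorder: 6 must now come before 0.
Run Kahn's algorithm (break ties by smallest node id):
  initial in-degrees: [1, 1, 0, 3, 2, 0, 0, 1]
  ready (indeg=0): [2, 5, 6]
  pop 2: indeg[3]->2; indeg[4]->1 | ready=[5, 6] | order so far=[2]
  pop 5: indeg[1]->0; indeg[7]->0 | ready=[1, 6, 7] | order so far=[2, 5]
  pop 1: no out-edges | ready=[6, 7] | order so far=[2, 5, 1]
  pop 6: indeg[0]->0 | ready=[0, 7] | order so far=[2, 5, 1, 6]
  pop 0: indeg[3]->1; indeg[4]->0 | ready=[4, 7] | order so far=[2, 5, 1, 6, 0]
  pop 4: indeg[3]->0 | ready=[3, 7] | order so far=[2, 5, 1, 6, 0, 4]
  pop 3: no out-edges | ready=[7] | order so far=[2, 5, 1, 6, 0, 4, 3]
  pop 7: no out-edges | ready=[] | order so far=[2, 5, 1, 6, 0, 4, 3, 7]
  Result: [2, 5, 1, 6, 0, 4, 3, 7]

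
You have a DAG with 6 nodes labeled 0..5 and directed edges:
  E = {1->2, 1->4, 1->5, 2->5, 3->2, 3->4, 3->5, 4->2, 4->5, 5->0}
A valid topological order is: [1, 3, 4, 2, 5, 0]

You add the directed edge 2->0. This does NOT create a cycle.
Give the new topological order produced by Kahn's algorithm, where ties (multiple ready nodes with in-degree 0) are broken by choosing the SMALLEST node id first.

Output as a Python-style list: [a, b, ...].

Old toposort: [1, 3, 4, 2, 5, 0]
Added edge: 2->0
Position of 2 (3) < position of 0 (5). Old order still valid.
Run Kahn's algorithm (break ties by smallest node id):
  initial in-degrees: [2, 0, 3, 0, 2, 4]
  ready (indeg=0): [1, 3]
  pop 1: indeg[2]->2; indeg[4]->1; indeg[5]->3 | ready=[3] | order so far=[1]
  pop 3: indeg[2]->1; indeg[4]->0; indeg[5]->2 | ready=[4] | order so far=[1, 3]
  pop 4: indeg[2]->0; indeg[5]->1 | ready=[2] | order so far=[1, 3, 4]
  pop 2: indeg[0]->1; indeg[5]->0 | ready=[5] | order so far=[1, 3, 4, 2]
  pop 5: indeg[0]->0 | ready=[0] | order so far=[1, 3, 4, 2, 5]
  pop 0: no out-edges | ready=[] | order so far=[1, 3, 4, 2, 5, 0]
  Result: [1, 3, 4, 2, 5, 0]

Answer: [1, 3, 4, 2, 5, 0]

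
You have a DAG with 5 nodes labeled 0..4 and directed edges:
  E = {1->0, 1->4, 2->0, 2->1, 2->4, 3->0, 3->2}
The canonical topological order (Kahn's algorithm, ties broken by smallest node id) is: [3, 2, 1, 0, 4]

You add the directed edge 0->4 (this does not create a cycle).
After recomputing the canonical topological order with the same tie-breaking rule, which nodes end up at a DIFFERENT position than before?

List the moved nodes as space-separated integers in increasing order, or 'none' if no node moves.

Answer: none

Derivation:
Old toposort: [3, 2, 1, 0, 4]
Added edge 0->4
Recompute Kahn (smallest-id tiebreak):
  initial in-degrees: [3, 1, 1, 0, 3]
  ready (indeg=0): [3]
  pop 3: indeg[0]->2; indeg[2]->0 | ready=[2] | order so far=[3]
  pop 2: indeg[0]->1; indeg[1]->0; indeg[4]->2 | ready=[1] | order so far=[3, 2]
  pop 1: indeg[0]->0; indeg[4]->1 | ready=[0] | order so far=[3, 2, 1]
  pop 0: indeg[4]->0 | ready=[4] | order so far=[3, 2, 1, 0]
  pop 4: no out-edges | ready=[] | order so far=[3, 2, 1, 0, 4]
New canonical toposort: [3, 2, 1, 0, 4]
Compare positions:
  Node 0: index 3 -> 3 (same)
  Node 1: index 2 -> 2 (same)
  Node 2: index 1 -> 1 (same)
  Node 3: index 0 -> 0 (same)
  Node 4: index 4 -> 4 (same)
Nodes that changed position: none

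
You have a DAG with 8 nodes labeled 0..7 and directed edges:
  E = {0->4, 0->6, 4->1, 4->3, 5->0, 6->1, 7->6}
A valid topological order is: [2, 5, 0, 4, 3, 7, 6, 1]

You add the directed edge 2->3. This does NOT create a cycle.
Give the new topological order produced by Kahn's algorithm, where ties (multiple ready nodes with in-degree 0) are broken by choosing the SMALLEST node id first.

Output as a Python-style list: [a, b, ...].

Old toposort: [2, 5, 0, 4, 3, 7, 6, 1]
Added edge: 2->3
Position of 2 (0) < position of 3 (4). Old order still valid.
Run Kahn's algorithm (break ties by smallest node id):
  initial in-degrees: [1, 2, 0, 2, 1, 0, 2, 0]
  ready (indeg=0): [2, 5, 7]
  pop 2: indeg[3]->1 | ready=[5, 7] | order so far=[2]
  pop 5: indeg[0]->0 | ready=[0, 7] | order so far=[2, 5]
  pop 0: indeg[4]->0; indeg[6]->1 | ready=[4, 7] | order so far=[2, 5, 0]
  pop 4: indeg[1]->1; indeg[3]->0 | ready=[3, 7] | order so far=[2, 5, 0, 4]
  pop 3: no out-edges | ready=[7] | order so far=[2, 5, 0, 4, 3]
  pop 7: indeg[6]->0 | ready=[6] | order so far=[2, 5, 0, 4, 3, 7]
  pop 6: indeg[1]->0 | ready=[1] | order so far=[2, 5, 0, 4, 3, 7, 6]
  pop 1: no out-edges | ready=[] | order so far=[2, 5, 0, 4, 3, 7, 6, 1]
  Result: [2, 5, 0, 4, 3, 7, 6, 1]

Answer: [2, 5, 0, 4, 3, 7, 6, 1]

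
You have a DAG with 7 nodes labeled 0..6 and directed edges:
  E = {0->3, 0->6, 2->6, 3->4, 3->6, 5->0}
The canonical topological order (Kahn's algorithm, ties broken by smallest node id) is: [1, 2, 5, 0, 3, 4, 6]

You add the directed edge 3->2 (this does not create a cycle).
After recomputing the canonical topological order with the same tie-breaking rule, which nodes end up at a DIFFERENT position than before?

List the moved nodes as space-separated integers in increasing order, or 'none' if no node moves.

Answer: 0 2 3 5

Derivation:
Old toposort: [1, 2, 5, 0, 3, 4, 6]
Added edge 3->2
Recompute Kahn (smallest-id tiebreak):
  initial in-degrees: [1, 0, 1, 1, 1, 0, 3]
  ready (indeg=0): [1, 5]
  pop 1: no out-edges | ready=[5] | order so far=[1]
  pop 5: indeg[0]->0 | ready=[0] | order so far=[1, 5]
  pop 0: indeg[3]->0; indeg[6]->2 | ready=[3] | order so far=[1, 5, 0]
  pop 3: indeg[2]->0; indeg[4]->0; indeg[6]->1 | ready=[2, 4] | order so far=[1, 5, 0, 3]
  pop 2: indeg[6]->0 | ready=[4, 6] | order so far=[1, 5, 0, 3, 2]
  pop 4: no out-edges | ready=[6] | order so far=[1, 5, 0, 3, 2, 4]
  pop 6: no out-edges | ready=[] | order so far=[1, 5, 0, 3, 2, 4, 6]
New canonical toposort: [1, 5, 0, 3, 2, 4, 6]
Compare positions:
  Node 0: index 3 -> 2 (moved)
  Node 1: index 0 -> 0 (same)
  Node 2: index 1 -> 4 (moved)
  Node 3: index 4 -> 3 (moved)
  Node 4: index 5 -> 5 (same)
  Node 5: index 2 -> 1 (moved)
  Node 6: index 6 -> 6 (same)
Nodes that changed position: 0 2 3 5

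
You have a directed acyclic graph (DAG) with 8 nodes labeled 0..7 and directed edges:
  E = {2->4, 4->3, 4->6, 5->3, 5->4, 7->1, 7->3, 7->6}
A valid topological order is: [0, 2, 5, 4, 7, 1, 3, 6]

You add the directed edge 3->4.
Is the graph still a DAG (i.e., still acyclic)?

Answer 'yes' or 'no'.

Answer: no

Derivation:
Given toposort: [0, 2, 5, 4, 7, 1, 3, 6]
Position of 3: index 6; position of 4: index 3
New edge 3->4: backward (u after v in old order)
Backward edge: old toposort is now invalid. Check if this creates a cycle.
Does 4 already reach 3? Reachable from 4: [3, 4, 6]. YES -> cycle!
Still a DAG? no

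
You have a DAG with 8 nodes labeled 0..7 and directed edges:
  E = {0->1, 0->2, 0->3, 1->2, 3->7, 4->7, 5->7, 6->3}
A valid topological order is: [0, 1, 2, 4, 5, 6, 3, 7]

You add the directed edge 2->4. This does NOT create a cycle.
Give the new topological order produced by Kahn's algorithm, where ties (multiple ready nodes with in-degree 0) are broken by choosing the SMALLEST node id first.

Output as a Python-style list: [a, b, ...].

Answer: [0, 1, 2, 4, 5, 6, 3, 7]

Derivation:
Old toposort: [0, 1, 2, 4, 5, 6, 3, 7]
Added edge: 2->4
Position of 2 (2) < position of 4 (3). Old order still valid.
Run Kahn's algorithm (break ties by smallest node id):
  initial in-degrees: [0, 1, 2, 2, 1, 0, 0, 3]
  ready (indeg=0): [0, 5, 6]
  pop 0: indeg[1]->0; indeg[2]->1; indeg[3]->1 | ready=[1, 5, 6] | order so far=[0]
  pop 1: indeg[2]->0 | ready=[2, 5, 6] | order so far=[0, 1]
  pop 2: indeg[4]->0 | ready=[4, 5, 6] | order so far=[0, 1, 2]
  pop 4: indeg[7]->2 | ready=[5, 6] | order so far=[0, 1, 2, 4]
  pop 5: indeg[7]->1 | ready=[6] | order so far=[0, 1, 2, 4, 5]
  pop 6: indeg[3]->0 | ready=[3] | order so far=[0, 1, 2, 4, 5, 6]
  pop 3: indeg[7]->0 | ready=[7] | order so far=[0, 1, 2, 4, 5, 6, 3]
  pop 7: no out-edges | ready=[] | order so far=[0, 1, 2, 4, 5, 6, 3, 7]
  Result: [0, 1, 2, 4, 5, 6, 3, 7]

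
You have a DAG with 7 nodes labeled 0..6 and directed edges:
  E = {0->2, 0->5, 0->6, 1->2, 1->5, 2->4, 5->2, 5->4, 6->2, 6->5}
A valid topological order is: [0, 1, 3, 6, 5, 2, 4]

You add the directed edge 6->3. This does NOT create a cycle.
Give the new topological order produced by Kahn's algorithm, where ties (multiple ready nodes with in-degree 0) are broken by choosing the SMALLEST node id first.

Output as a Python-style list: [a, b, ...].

Answer: [0, 1, 6, 3, 5, 2, 4]

Derivation:
Old toposort: [0, 1, 3, 6, 5, 2, 4]
Added edge: 6->3
Position of 6 (3) > position of 3 (2). Must reorder: 6 must now come before 3.
Run Kahn's algorithm (break ties by smallest node id):
  initial in-degrees: [0, 0, 4, 1, 2, 3, 1]
  ready (indeg=0): [0, 1]
  pop 0: indeg[2]->3; indeg[5]->2; indeg[6]->0 | ready=[1, 6] | order so far=[0]
  pop 1: indeg[2]->2; indeg[5]->1 | ready=[6] | order so far=[0, 1]
  pop 6: indeg[2]->1; indeg[3]->0; indeg[5]->0 | ready=[3, 5] | order so far=[0, 1, 6]
  pop 3: no out-edges | ready=[5] | order so far=[0, 1, 6, 3]
  pop 5: indeg[2]->0; indeg[4]->1 | ready=[2] | order so far=[0, 1, 6, 3, 5]
  pop 2: indeg[4]->0 | ready=[4] | order so far=[0, 1, 6, 3, 5, 2]
  pop 4: no out-edges | ready=[] | order so far=[0, 1, 6, 3, 5, 2, 4]
  Result: [0, 1, 6, 3, 5, 2, 4]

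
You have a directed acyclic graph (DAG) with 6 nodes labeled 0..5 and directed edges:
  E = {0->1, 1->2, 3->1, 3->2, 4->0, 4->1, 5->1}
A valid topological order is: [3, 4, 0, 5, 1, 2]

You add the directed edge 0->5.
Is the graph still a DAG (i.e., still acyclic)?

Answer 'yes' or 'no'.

Answer: yes

Derivation:
Given toposort: [3, 4, 0, 5, 1, 2]
Position of 0: index 2; position of 5: index 3
New edge 0->5: forward
Forward edge: respects the existing order. Still a DAG, same toposort still valid.
Still a DAG? yes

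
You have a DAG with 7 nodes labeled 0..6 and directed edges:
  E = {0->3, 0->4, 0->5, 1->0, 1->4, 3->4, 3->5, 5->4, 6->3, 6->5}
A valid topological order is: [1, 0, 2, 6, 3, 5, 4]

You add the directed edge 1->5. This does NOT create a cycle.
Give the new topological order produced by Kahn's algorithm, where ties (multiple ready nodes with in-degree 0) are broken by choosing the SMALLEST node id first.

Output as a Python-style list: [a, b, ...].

Answer: [1, 0, 2, 6, 3, 5, 4]

Derivation:
Old toposort: [1, 0, 2, 6, 3, 5, 4]
Added edge: 1->5
Position of 1 (0) < position of 5 (5). Old order still valid.
Run Kahn's algorithm (break ties by smallest node id):
  initial in-degrees: [1, 0, 0, 2, 4, 4, 0]
  ready (indeg=0): [1, 2, 6]
  pop 1: indeg[0]->0; indeg[4]->3; indeg[5]->3 | ready=[0, 2, 6] | order so far=[1]
  pop 0: indeg[3]->1; indeg[4]->2; indeg[5]->2 | ready=[2, 6] | order so far=[1, 0]
  pop 2: no out-edges | ready=[6] | order so far=[1, 0, 2]
  pop 6: indeg[3]->0; indeg[5]->1 | ready=[3] | order so far=[1, 0, 2, 6]
  pop 3: indeg[4]->1; indeg[5]->0 | ready=[5] | order so far=[1, 0, 2, 6, 3]
  pop 5: indeg[4]->0 | ready=[4] | order so far=[1, 0, 2, 6, 3, 5]
  pop 4: no out-edges | ready=[] | order so far=[1, 0, 2, 6, 3, 5, 4]
  Result: [1, 0, 2, 6, 3, 5, 4]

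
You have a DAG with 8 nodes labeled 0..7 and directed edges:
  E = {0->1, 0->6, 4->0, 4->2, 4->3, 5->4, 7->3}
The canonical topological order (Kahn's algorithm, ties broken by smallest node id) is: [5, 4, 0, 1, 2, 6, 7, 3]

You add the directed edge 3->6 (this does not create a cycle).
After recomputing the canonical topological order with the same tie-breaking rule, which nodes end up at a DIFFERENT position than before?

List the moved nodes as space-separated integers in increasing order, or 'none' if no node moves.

Old toposort: [5, 4, 0, 1, 2, 6, 7, 3]
Added edge 3->6
Recompute Kahn (smallest-id tiebreak):
  initial in-degrees: [1, 1, 1, 2, 1, 0, 2, 0]
  ready (indeg=0): [5, 7]
  pop 5: indeg[4]->0 | ready=[4, 7] | order so far=[5]
  pop 4: indeg[0]->0; indeg[2]->0; indeg[3]->1 | ready=[0, 2, 7] | order so far=[5, 4]
  pop 0: indeg[1]->0; indeg[6]->1 | ready=[1, 2, 7] | order so far=[5, 4, 0]
  pop 1: no out-edges | ready=[2, 7] | order so far=[5, 4, 0, 1]
  pop 2: no out-edges | ready=[7] | order so far=[5, 4, 0, 1, 2]
  pop 7: indeg[3]->0 | ready=[3] | order so far=[5, 4, 0, 1, 2, 7]
  pop 3: indeg[6]->0 | ready=[6] | order so far=[5, 4, 0, 1, 2, 7, 3]
  pop 6: no out-edges | ready=[] | order so far=[5, 4, 0, 1, 2, 7, 3, 6]
New canonical toposort: [5, 4, 0, 1, 2, 7, 3, 6]
Compare positions:
  Node 0: index 2 -> 2 (same)
  Node 1: index 3 -> 3 (same)
  Node 2: index 4 -> 4 (same)
  Node 3: index 7 -> 6 (moved)
  Node 4: index 1 -> 1 (same)
  Node 5: index 0 -> 0 (same)
  Node 6: index 5 -> 7 (moved)
  Node 7: index 6 -> 5 (moved)
Nodes that changed position: 3 6 7

Answer: 3 6 7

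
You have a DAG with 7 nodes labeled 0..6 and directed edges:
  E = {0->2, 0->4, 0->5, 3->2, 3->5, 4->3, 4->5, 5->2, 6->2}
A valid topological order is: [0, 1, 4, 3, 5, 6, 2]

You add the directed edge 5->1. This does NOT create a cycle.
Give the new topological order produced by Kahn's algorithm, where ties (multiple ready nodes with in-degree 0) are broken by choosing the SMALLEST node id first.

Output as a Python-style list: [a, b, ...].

Old toposort: [0, 1, 4, 3, 5, 6, 2]
Added edge: 5->1
Position of 5 (4) > position of 1 (1). Must reorder: 5 must now come before 1.
Run Kahn's algorithm (break ties by smallest node id):
  initial in-degrees: [0, 1, 4, 1, 1, 3, 0]
  ready (indeg=0): [0, 6]
  pop 0: indeg[2]->3; indeg[4]->0; indeg[5]->2 | ready=[4, 6] | order so far=[0]
  pop 4: indeg[3]->0; indeg[5]->1 | ready=[3, 6] | order so far=[0, 4]
  pop 3: indeg[2]->2; indeg[5]->0 | ready=[5, 6] | order so far=[0, 4, 3]
  pop 5: indeg[1]->0; indeg[2]->1 | ready=[1, 6] | order so far=[0, 4, 3, 5]
  pop 1: no out-edges | ready=[6] | order so far=[0, 4, 3, 5, 1]
  pop 6: indeg[2]->0 | ready=[2] | order so far=[0, 4, 3, 5, 1, 6]
  pop 2: no out-edges | ready=[] | order so far=[0, 4, 3, 5, 1, 6, 2]
  Result: [0, 4, 3, 5, 1, 6, 2]

Answer: [0, 4, 3, 5, 1, 6, 2]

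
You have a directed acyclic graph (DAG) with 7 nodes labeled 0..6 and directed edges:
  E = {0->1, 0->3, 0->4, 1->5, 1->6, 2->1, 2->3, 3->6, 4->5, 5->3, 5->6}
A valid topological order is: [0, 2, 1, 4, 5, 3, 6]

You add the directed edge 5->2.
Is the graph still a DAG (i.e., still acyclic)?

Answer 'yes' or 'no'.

Given toposort: [0, 2, 1, 4, 5, 3, 6]
Position of 5: index 4; position of 2: index 1
New edge 5->2: backward (u after v in old order)
Backward edge: old toposort is now invalid. Check if this creates a cycle.
Does 2 already reach 5? Reachable from 2: [1, 2, 3, 5, 6]. YES -> cycle!
Still a DAG? no

Answer: no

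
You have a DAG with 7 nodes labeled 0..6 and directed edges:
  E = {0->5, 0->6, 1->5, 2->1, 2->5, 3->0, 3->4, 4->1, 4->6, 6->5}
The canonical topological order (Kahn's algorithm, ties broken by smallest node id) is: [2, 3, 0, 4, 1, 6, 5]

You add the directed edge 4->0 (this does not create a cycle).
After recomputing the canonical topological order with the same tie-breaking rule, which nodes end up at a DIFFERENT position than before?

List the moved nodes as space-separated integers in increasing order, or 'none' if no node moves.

Old toposort: [2, 3, 0, 4, 1, 6, 5]
Added edge 4->0
Recompute Kahn (smallest-id tiebreak):
  initial in-degrees: [2, 2, 0, 0, 1, 4, 2]
  ready (indeg=0): [2, 3]
  pop 2: indeg[1]->1; indeg[5]->3 | ready=[3] | order so far=[2]
  pop 3: indeg[0]->1; indeg[4]->0 | ready=[4] | order so far=[2, 3]
  pop 4: indeg[0]->0; indeg[1]->0; indeg[6]->1 | ready=[0, 1] | order so far=[2, 3, 4]
  pop 0: indeg[5]->2; indeg[6]->0 | ready=[1, 6] | order so far=[2, 3, 4, 0]
  pop 1: indeg[5]->1 | ready=[6] | order so far=[2, 3, 4, 0, 1]
  pop 6: indeg[5]->0 | ready=[5] | order so far=[2, 3, 4, 0, 1, 6]
  pop 5: no out-edges | ready=[] | order so far=[2, 3, 4, 0, 1, 6, 5]
New canonical toposort: [2, 3, 4, 0, 1, 6, 5]
Compare positions:
  Node 0: index 2 -> 3 (moved)
  Node 1: index 4 -> 4 (same)
  Node 2: index 0 -> 0 (same)
  Node 3: index 1 -> 1 (same)
  Node 4: index 3 -> 2 (moved)
  Node 5: index 6 -> 6 (same)
  Node 6: index 5 -> 5 (same)
Nodes that changed position: 0 4

Answer: 0 4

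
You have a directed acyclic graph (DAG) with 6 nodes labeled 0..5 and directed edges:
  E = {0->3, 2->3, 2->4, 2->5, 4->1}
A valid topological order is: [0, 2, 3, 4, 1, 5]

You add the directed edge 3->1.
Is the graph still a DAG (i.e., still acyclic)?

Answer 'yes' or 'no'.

Given toposort: [0, 2, 3, 4, 1, 5]
Position of 3: index 2; position of 1: index 4
New edge 3->1: forward
Forward edge: respects the existing order. Still a DAG, same toposort still valid.
Still a DAG? yes

Answer: yes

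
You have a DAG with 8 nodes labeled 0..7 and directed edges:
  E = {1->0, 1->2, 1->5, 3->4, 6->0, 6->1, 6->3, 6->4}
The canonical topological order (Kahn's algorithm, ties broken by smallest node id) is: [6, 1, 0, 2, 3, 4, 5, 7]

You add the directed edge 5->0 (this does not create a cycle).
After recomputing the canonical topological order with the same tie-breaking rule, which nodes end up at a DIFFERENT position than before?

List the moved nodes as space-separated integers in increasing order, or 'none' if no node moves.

Answer: 0 2 3 4 5

Derivation:
Old toposort: [6, 1, 0, 2, 3, 4, 5, 7]
Added edge 5->0
Recompute Kahn (smallest-id tiebreak):
  initial in-degrees: [3, 1, 1, 1, 2, 1, 0, 0]
  ready (indeg=0): [6, 7]
  pop 6: indeg[0]->2; indeg[1]->0; indeg[3]->0; indeg[4]->1 | ready=[1, 3, 7] | order so far=[6]
  pop 1: indeg[0]->1; indeg[2]->0; indeg[5]->0 | ready=[2, 3, 5, 7] | order so far=[6, 1]
  pop 2: no out-edges | ready=[3, 5, 7] | order so far=[6, 1, 2]
  pop 3: indeg[4]->0 | ready=[4, 5, 7] | order so far=[6, 1, 2, 3]
  pop 4: no out-edges | ready=[5, 7] | order so far=[6, 1, 2, 3, 4]
  pop 5: indeg[0]->0 | ready=[0, 7] | order so far=[6, 1, 2, 3, 4, 5]
  pop 0: no out-edges | ready=[7] | order so far=[6, 1, 2, 3, 4, 5, 0]
  pop 7: no out-edges | ready=[] | order so far=[6, 1, 2, 3, 4, 5, 0, 7]
New canonical toposort: [6, 1, 2, 3, 4, 5, 0, 7]
Compare positions:
  Node 0: index 2 -> 6 (moved)
  Node 1: index 1 -> 1 (same)
  Node 2: index 3 -> 2 (moved)
  Node 3: index 4 -> 3 (moved)
  Node 4: index 5 -> 4 (moved)
  Node 5: index 6 -> 5 (moved)
  Node 6: index 0 -> 0 (same)
  Node 7: index 7 -> 7 (same)
Nodes that changed position: 0 2 3 4 5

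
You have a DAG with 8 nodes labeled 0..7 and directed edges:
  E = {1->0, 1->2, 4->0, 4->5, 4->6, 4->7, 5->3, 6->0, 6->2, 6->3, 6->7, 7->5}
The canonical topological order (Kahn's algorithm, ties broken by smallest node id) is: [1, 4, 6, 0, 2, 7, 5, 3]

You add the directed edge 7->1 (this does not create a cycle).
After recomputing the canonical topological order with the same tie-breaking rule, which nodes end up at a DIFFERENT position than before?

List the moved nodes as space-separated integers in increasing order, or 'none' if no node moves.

Old toposort: [1, 4, 6, 0, 2, 7, 5, 3]
Added edge 7->1
Recompute Kahn (smallest-id tiebreak):
  initial in-degrees: [3, 1, 2, 2, 0, 2, 1, 2]
  ready (indeg=0): [4]
  pop 4: indeg[0]->2; indeg[5]->1; indeg[6]->0; indeg[7]->1 | ready=[6] | order so far=[4]
  pop 6: indeg[0]->1; indeg[2]->1; indeg[3]->1; indeg[7]->0 | ready=[7] | order so far=[4, 6]
  pop 7: indeg[1]->0; indeg[5]->0 | ready=[1, 5] | order so far=[4, 6, 7]
  pop 1: indeg[0]->0; indeg[2]->0 | ready=[0, 2, 5] | order so far=[4, 6, 7, 1]
  pop 0: no out-edges | ready=[2, 5] | order so far=[4, 6, 7, 1, 0]
  pop 2: no out-edges | ready=[5] | order so far=[4, 6, 7, 1, 0, 2]
  pop 5: indeg[3]->0 | ready=[3] | order so far=[4, 6, 7, 1, 0, 2, 5]
  pop 3: no out-edges | ready=[] | order so far=[4, 6, 7, 1, 0, 2, 5, 3]
New canonical toposort: [4, 6, 7, 1, 0, 2, 5, 3]
Compare positions:
  Node 0: index 3 -> 4 (moved)
  Node 1: index 0 -> 3 (moved)
  Node 2: index 4 -> 5 (moved)
  Node 3: index 7 -> 7 (same)
  Node 4: index 1 -> 0 (moved)
  Node 5: index 6 -> 6 (same)
  Node 6: index 2 -> 1 (moved)
  Node 7: index 5 -> 2 (moved)
Nodes that changed position: 0 1 2 4 6 7

Answer: 0 1 2 4 6 7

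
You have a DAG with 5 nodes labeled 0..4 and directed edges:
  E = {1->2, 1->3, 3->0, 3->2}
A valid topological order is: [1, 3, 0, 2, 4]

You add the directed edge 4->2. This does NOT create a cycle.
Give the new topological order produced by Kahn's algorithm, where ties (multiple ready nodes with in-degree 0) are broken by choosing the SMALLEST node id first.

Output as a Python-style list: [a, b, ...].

Answer: [1, 3, 0, 4, 2]

Derivation:
Old toposort: [1, 3, 0, 2, 4]
Added edge: 4->2
Position of 4 (4) > position of 2 (3). Must reorder: 4 must now come before 2.
Run Kahn's algorithm (break ties by smallest node id):
  initial in-degrees: [1, 0, 3, 1, 0]
  ready (indeg=0): [1, 4]
  pop 1: indeg[2]->2; indeg[3]->0 | ready=[3, 4] | order so far=[1]
  pop 3: indeg[0]->0; indeg[2]->1 | ready=[0, 4] | order so far=[1, 3]
  pop 0: no out-edges | ready=[4] | order so far=[1, 3, 0]
  pop 4: indeg[2]->0 | ready=[2] | order so far=[1, 3, 0, 4]
  pop 2: no out-edges | ready=[] | order so far=[1, 3, 0, 4, 2]
  Result: [1, 3, 0, 4, 2]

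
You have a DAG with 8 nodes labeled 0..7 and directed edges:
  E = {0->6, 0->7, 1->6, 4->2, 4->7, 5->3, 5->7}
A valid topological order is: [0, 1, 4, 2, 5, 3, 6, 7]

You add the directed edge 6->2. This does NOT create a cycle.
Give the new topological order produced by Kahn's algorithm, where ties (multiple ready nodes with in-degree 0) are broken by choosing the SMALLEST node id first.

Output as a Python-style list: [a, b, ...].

Answer: [0, 1, 4, 5, 3, 6, 2, 7]

Derivation:
Old toposort: [0, 1, 4, 2, 5, 3, 6, 7]
Added edge: 6->2
Position of 6 (6) > position of 2 (3). Must reorder: 6 must now come before 2.
Run Kahn's algorithm (break ties by smallest node id):
  initial in-degrees: [0, 0, 2, 1, 0, 0, 2, 3]
  ready (indeg=0): [0, 1, 4, 5]
  pop 0: indeg[6]->1; indeg[7]->2 | ready=[1, 4, 5] | order so far=[0]
  pop 1: indeg[6]->0 | ready=[4, 5, 6] | order so far=[0, 1]
  pop 4: indeg[2]->1; indeg[7]->1 | ready=[5, 6] | order so far=[0, 1, 4]
  pop 5: indeg[3]->0; indeg[7]->0 | ready=[3, 6, 7] | order so far=[0, 1, 4, 5]
  pop 3: no out-edges | ready=[6, 7] | order so far=[0, 1, 4, 5, 3]
  pop 6: indeg[2]->0 | ready=[2, 7] | order so far=[0, 1, 4, 5, 3, 6]
  pop 2: no out-edges | ready=[7] | order so far=[0, 1, 4, 5, 3, 6, 2]
  pop 7: no out-edges | ready=[] | order so far=[0, 1, 4, 5, 3, 6, 2, 7]
  Result: [0, 1, 4, 5, 3, 6, 2, 7]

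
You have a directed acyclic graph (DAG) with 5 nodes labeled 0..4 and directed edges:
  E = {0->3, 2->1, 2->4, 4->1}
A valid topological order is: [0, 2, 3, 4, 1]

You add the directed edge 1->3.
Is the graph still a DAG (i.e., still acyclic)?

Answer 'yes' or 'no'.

Given toposort: [0, 2, 3, 4, 1]
Position of 1: index 4; position of 3: index 2
New edge 1->3: backward (u after v in old order)
Backward edge: old toposort is now invalid. Check if this creates a cycle.
Does 3 already reach 1? Reachable from 3: [3]. NO -> still a DAG (reorder needed).
Still a DAG? yes

Answer: yes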